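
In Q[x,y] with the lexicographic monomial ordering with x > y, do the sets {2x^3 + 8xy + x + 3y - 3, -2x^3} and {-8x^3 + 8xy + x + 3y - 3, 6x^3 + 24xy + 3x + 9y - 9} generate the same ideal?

Yes, the ideals are equal.

Equality of ideals is decidable: compute both reduced Gröbner bases (unique for the ordering) and check whether they agree.
Buchberger on the first generating set:
f_1 = 2x^3 + 8xy + x + 3y - 3, LT = x^3.
f_2 = -2x^3, LT = x^3.

S(f_1,f_2): lcm = x^3. S = 4xy + 1/2x + 3/2y - 3/2.
  reduce S modulo (f_1, f_2):
  remainder 4xy + 1/2x + 3/2y - 3/2 ≠ 0; add g_3 = 4xy + 1/2x + 3/2y - 3/2 to the basis.

S(f_1,g_3): lcm = x^3y. S = -1/8x^3 - 3/8x^2y + 3/8x^2 + 4xy^2 + 1/2xy + 3/2y^2 - 3/2y.
  reduce S modulo (f_1, f_2, g_3):
  remainder 27/64x^2 - 81/512x - 27/512y + 27/512 ≠ 0; add g_4 = 27/64x^2 - 81/512x - 27/512y + 27/512 to the basis.

S(g_3,g_4): lcm = x^2y. S = 1/8x^2 + 3/4xy - 3/8x + 1/8y^2 - 1/8y.
  reduce S modulo (f_1, f_2, g_3, g_4):
  remainder -27/64x + 1/8y^2 - 25/64y + 17/64 ≠ 0; add g_5 = -27/64x + 1/8y^2 - 25/64y + 17/64 to the basis.

S(g_3,g_5): lcm = xy. S = 1/8x + 8/27y^3 - 25/27y^2 + 217/216y - 3/8.
  reduce S modulo (f_1, f_2, g_3, g_4, g_5):
  remainder 8/27y^3 - 8/9y^2 + 8/9y - 8/27 ≠ 0; add g_6 = 8/27y^3 - 8/9y^2 + 8/9y - 8/27 to the basis.

The other S-polynomials (S(f_2,g_3), S(f_1,g_4), S(f_2,g_4), S(f_1,g_5), S(f_2,g_5), S(g_4,g_5), S(f_1,g_6), S(f_2,g_6), S(g_3,g_6), S(g_4,g_6), S(g_5,g_6)) all reduce to 0 modulo the current basis, so we have a Gröbner basis.
Inter-reduce: drop elements whose leading term is divisible by another's, tail-reduce, and make monic.
Reduced Gröbner basis: {x - 8/27y^2 + 25/27y - 17/27, y^3 - 3y^2 + 3y - 1}.

Buchberger on the second generating set:
h_1 = -8x^3 + 8xy + x + 3y - 3, LT = x^3.
h_2 = 6x^3 + 24xy + 3x + 9y - 9, LT = x^3.

S(h_1,h_2): lcm = x^3. S = -5xy - 5/8x - 15/8y + 15/8.
  reduce S modulo (h_1, h_2):
  remainder -5xy - 5/8x - 15/8y + 15/8 ≠ 0; add k_3 = -5xy - 5/8x - 15/8y + 15/8 to the basis.

S(h_1,k_3): lcm = x^3y. S = -1/8x^3 - 3/8x^2y + 3/8x^2 - xy^2 - 1/8xy - 3/8y^2 + 3/8y.
  reduce S modulo (h_1, h_2, k_3):
  remainder 27/64x^2 - 81/512x - 27/512y + 27/512 ≠ 0; add k_4 = 27/64x^2 - 81/512x - 27/512y + 27/512 to the basis.

S(k_3,k_4): lcm = x^2y. S = 1/8x^2 + 3/4xy - 3/8x + 1/8y^2 - 1/8y.
  reduce S modulo (h_1, h_2, k_3, k_4):
  remainder -27/64x + 1/8y^2 - 25/64y + 17/64 ≠ 0; add k_5 = -27/64x + 1/8y^2 - 25/64y + 17/64 to the basis.

S(k_3,k_5): lcm = xy. S = 1/8x + 8/27y^3 - 25/27y^2 + 217/216y - 3/8.
  reduce S modulo (h_1, h_2, k_3, k_4, k_5):
  remainder 8/27y^3 - 8/9y^2 + 8/9y - 8/27 ≠ 0; add k_6 = 8/27y^3 - 8/9y^2 + 8/9y - 8/27 to the basis.

The other S-polynomials (S(h_2,k_3), S(h_1,k_4), S(h_2,k_4), S(h_1,k_5), S(h_2,k_5), S(k_4,k_5), S(h_1,k_6), S(h_2,k_6), S(k_3,k_6), S(k_4,k_6), S(k_5,k_6)) all reduce to 0 modulo the current basis, so we have a Gröbner basis.
Inter-reduce: drop elements whose leading term is divisible by another's, tail-reduce, and make monic.
Reduced Gröbner basis: {x - 8/27y^2 + 25/27y - 17/27, y^3 - 3y^2 + 3y - 1}.

The two bases agree; hence the ideals are identical.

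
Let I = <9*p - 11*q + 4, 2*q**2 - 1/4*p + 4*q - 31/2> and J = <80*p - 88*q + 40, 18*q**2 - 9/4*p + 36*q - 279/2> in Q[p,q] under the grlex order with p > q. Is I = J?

No, the ideals differ.

Equality of ideals is decidable: compute both reduced Gröbner bases (unique for the ordering) and check whether they agree.
Buchberger on the first generating set:
f_1 = 9*p - 11*q + 4, LT = p.
f_2 = 2*q**2 - 1/4*p + 4*q - 31/2, LT = q**2.

The S-polynomials (S(f_1,f_2)) all reduce to 0 modulo the current basis, so we have a Gröbner basis.
Inter-reduce: drop elements whose leading term is divisible by another's, tail-reduce, and make monic.
Reduced Gröbner basis: {q**2 + 133/72*q - 277/36, p - 11/9*q + 4/9}.

Buchberger on the second generating set:
h_1 = 80*p - 88*q + 40, LT = p.
h_2 = 18*q**2 - 9/4*p + 36*q - 279/2, LT = q**2.

The S-polynomials (S(h_1,h_2)) all reduce to 0 modulo the current basis, so we have a Gröbner basis.
Inter-reduce: drop elements whose leading term is divisible by another's, tail-reduce, and make monic.
Reduced Gröbner basis: {q**2 + 149/80*q - 123/16, p - 11/10*q + 1/2}.

Since the reduced bases disagree, the two ideals are not the same.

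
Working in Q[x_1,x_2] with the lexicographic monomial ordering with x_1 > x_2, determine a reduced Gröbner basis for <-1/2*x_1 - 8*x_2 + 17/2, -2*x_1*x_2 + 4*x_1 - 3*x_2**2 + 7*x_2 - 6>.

f_1 = -1/2*x_1 - 8*x_2 + 17/2, LT = x_1.
f_2 = -2*x_1*x_2 + 4*x_1 - 3*x_2**2 + 7*x_2 - 6, LT = x_1*x_2.

S(f_1,f_2): lcm = x_1*x_2. S = 2*x_1 + 29/2*x_2**2 - 27/2*x_2 - 3.
  leading term x_1: subtract (-4)·f_1 from 2*x_1 + 29/2*x_2**2 - 27/2*x_2 - 3 → 29/2*x_2**2 - 91/2*x_2 + 31
  leading term x_2**2: no divisor's leading term divides it; move 29/2*x_2**2 to the remainder.
  leading term x_2: no divisor's leading term divides it; move -91/2*x_2 to the remainder.
  leading term 1: no divisor's leading term divides it; move 31 to the remainder.
  remainder 29/2*x_2**2 - 91/2*x_2 + 31 ≠ 0; add g_3 = 29/2*x_2**2 - 91/2*x_2 + 31 to the basis.

The other S-polynomials (S(f_1,g_3), S(f_2,g_3)) all reduce to 0 modulo the current basis, so we have a Gröbner basis.
Inter-reduce: drop elements whose leading term is divisible by another's, tail-reduce, and make monic.

G = {x_1 + 16*x_2 - 17, x_2**2 - 91/29*x_2 + 62/29}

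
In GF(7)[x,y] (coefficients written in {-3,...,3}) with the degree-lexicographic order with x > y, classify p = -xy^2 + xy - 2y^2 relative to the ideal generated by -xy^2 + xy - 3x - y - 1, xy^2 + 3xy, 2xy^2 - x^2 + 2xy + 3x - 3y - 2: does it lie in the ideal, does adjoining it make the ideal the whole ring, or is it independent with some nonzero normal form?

First compute the reduced Gröbner basis of I by Buchberger's algorithm.
f_1 = -xy^2 + xy - 3x - y - 1, LT = xy^2.
f_2 = xy^2 + 3xy, LT = xy^2.
f_3 = 2xy^2 - x^2 + 2xy + 3x - 3y - 2, LT = xy^2.

S(f_1,f_2): lcm = xy^2. S = 3xy + 3x + y + 1.
  leading term xy: no divisor's leading term divides it; move 3xy to the remainder.
  leading term x: no divisor's leading term divides it; move 3x to the remainder.
  leading term y: no divisor's leading term divides it; move y to the remainder.
  leading term 1: no divisor's leading term divides it; move 1 to the remainder.
  remainder 3xy + 3x + y + 1 ≠ 0; add h_4 = 3xy + 3x + y + 1 to the basis.

S(f_1,f_3): lcm = xy^2. S = -3x^2 - 2xy - 2x - y + 2.
  leading term x^2: no divisor's leading term divides it; move -3x^2 to the remainder.
  leading term xy: subtract (-3)·h_4 from -2xy - 2x - y + 2 → 2y - 2
  leading term y: no divisor's leading term divides it; move 2y to the remainder.
  leading term 1: no divisor's leading term divides it; move -2 to the remainder.
  remainder -3x^2 + 2y - 2 ≠ 0; add h_5 = -3x^2 + 2y - 2 to the basis.

S(f_1,h_4): lcm = xy^2. S = -2xy + 2y^2 + 3x + 3y + 1.
  leading term xy: subtract (-3)·h_4 from -2xy + 2y^2 + 3x + 3y + 1 → 2y^2 - 2x - y - 3
  leading term y^2: no divisor's leading term divides it; move 2y^2 to the remainder.
  leading term x: no divisor's leading term divides it; move -2x to the remainder.
  leading term y: no divisor's leading term divides it; move -y to the remainder.
  leading term 1: no divisor's leading term divides it; move -3 to the remainder.
  remainder 2y^2 - 2x - y - 3 ≠ 0; add h_6 = 2y^2 - 2x - y - 3 to the basis.

S(f_1,h_5): lcm = x^2y^2. S = -x^2y + 3y^3 + 3x^2 + xy - 3y^2 + x.
  leading term x^2y: subtract (2x)·h_4 from -x^2y + 3y^3 + 3x^2 + xy - 3y^2 + x → 3y^3 - 3x^2 - xy - 3y^2 - x
  leading term y^3: subtract (-2y)·h_6 from 3y^3 - 3x^2 - xy - 3y^2 - x → -3x^2 + 2xy + 2y^2 - x + y
  leading term x^2: subtract (1)·h_5 from -3x^2 + 2xy + 2y^2 - x + y → 2xy + 2y^2 - x - y + 2
  leading term xy: subtract (3)·h_4 from 2xy + 2y^2 - x - y + 2 → 2y^2 - 3x + 3y - 1
  leading term y^2: subtract (1)·h_6 from 2y^2 - 3x + 3y - 1 → -x - 3y + 2
  leading term x: no divisor's leading term divides it; move -x to the remainder.
  leading term y: no divisor's leading term divides it; move -3y to the remainder.
  leading term 1: no divisor's leading term divides it; move 2 to the remainder.
  remainder -x - 3y + 2 ≠ 0; add h_7 = -x - 3y + 2 to the basis.

S(h_4,h_5): lcm = x^2y. S = x^2 - 2xy + 3y^2 - 2x - 3y.
  leading term x^2: subtract (2)·h_5 from x^2 - 2xy + 3y^2 - 2x - 3y → -2xy + 3y^2 - 2x - 3
  leading term xy: subtract (-3)·h_4 from -2xy + 3y^2 - 2x - 3 → 3y^2 + 3y
  leading term y^2: subtract (-2)·h_6 from 3y^2 + 3y → 3x + y + 1
  leading term x: subtract (-3)·h_7 from 3x + y + 1 → -y
  leading term y: no divisor's leading term divides it; move -y to the remainder.
  remainder -y ≠ 0; add h_8 = -y to the basis.

The other S-polynomials (S(f_2,f_3), S(f_2,h_4), S(f_3,h_4), S(f_2,h_5), S(f_3,h_5), S(f_1,h_6), S(f_2,h_6), S(f_3,h_6), S(h_4,h_6), S(h_5,h_6), S(f_1,h_7), S(f_2,h_7), S(f_3,h_7), S(h_4,h_7), S(h_5,h_7), S(h_6,h_7), S(f_1,h_8), S(f_2,h_8), S(f_3,h_8), S(h_4,h_8), S(h_5,h_8), S(h_6,h_8), S(h_7,h_8)) all reduce to 0 modulo the current basis, so we have a Gröbner basis.
Inter-reduce: drop elements whose leading term is divisible by another's, tail-reduce, and make monic.
Reduced Gröbner basis: {x - 2, y}.
Label its elements g_1 = x - 2, g_2 = y.

Reduce p = -xy^2 + xy - 2y^2 modulo G:
  leading term xy^2: subtract (-y^2)·g_1 from -xy^2 + xy - 2y^2 → xy + 3y^2
  leading term xy: subtract (y)·g_1 from xy + 3y^2 → 3y^2 + 2y
  leading term y^2: subtract (3y)·g_2 from 3y^2 + 2y → 2y
  leading term y: subtract (2)·g_2 from 2y → 0
  normal form = 0.
Since the normal form is 0, p ∈ I.

-xy^2 + xy - 2y^2 lies in I (it reduces to 0).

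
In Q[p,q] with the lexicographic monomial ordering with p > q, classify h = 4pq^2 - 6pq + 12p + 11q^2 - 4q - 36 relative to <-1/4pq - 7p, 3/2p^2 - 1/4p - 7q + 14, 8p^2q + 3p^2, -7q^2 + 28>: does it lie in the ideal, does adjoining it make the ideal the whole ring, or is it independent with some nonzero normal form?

First compute the reduced Gröbner basis of I by Buchberger's algorithm.
f_1 = -1/4pq - 7p, LT = pq.
f_2 = 3/2p^2 - 1/4p - 7q + 14, LT = p^2.
f_3 = 8p^2q + 3p^2, LT = p^2q.
f_4 = -7q^2 + 28, LT = q^2.

S(f_1,f_2): lcm = p^2q. S = 28p^2 + 1/6pq + 14/3q^2 - 28/3q.
  leading term p^2: subtract (56/3)·f_2 from 28p^2 + 1/6pq + 14/3q^2 - 28/3q → 1/6pq + 14/3p + 14/3q^2 + 364/3q - 784/3
  leading term pq: subtract (-2/3)·f_1 from 1/6pq + 14/3p + 14/3q^2 + 364/3q - 784/3 → 14/3q^2 + 364/3q - 784/3
  leading term q^2: subtract (-2/3)·f_4 from 14/3q^2 + 364/3q - 784/3 → 364/3q - 728/3
  leading term q: no divisor's leading term divides it; move 364/3q to the remainder.
  leading term 1: no divisor's leading term divides it; move -728/3 to the remainder.
  remainder 364/3q - 728/3 ≠ 0; add k_5 = 364/3q - 728/3 to the basis.

S(f_1,f_3): lcm = p^2q. S = 221/8p^2.
  leading term p^2: subtract (221/12)·f_2 from 221/8p^2 → 221/48p + 1547/12q - 1547/6
  leading term p: no divisor's leading term divides it; move 221/48p to the remainder.
  leading term q: subtract (17/16)·k_5 from 1547/12q - 1547/6 → 0
  remainder 221/48p ≠ 0; add k_6 = 221/48p to the basis.

The other S-polynomials (S(f_1,f_4), S(f_2,f_3), S(f_2,f_4), S(f_3,f_4), S(f_1,k_5), S(f_2,k_5), S(f_3,k_5), S(f_4,k_5), S(f_1,k_6), S(f_2,k_6), S(f_3,k_6), S(f_4,k_6), S(k_5,k_6)) all reduce to 0 modulo the current basis, so we have a Gröbner basis.
Inter-reduce: drop elements whose leading term is divisible by another's, tail-reduce, and make monic.
Reduced Gröbner basis: {p, q - 2}.
Label its elements g_1 = p, g_2 = q - 2.

Reduce h = 4pq^2 - 6pq + 12p + 11q^2 - 4q - 36 modulo G:
  leading term pq^2: subtract (4q^2)·g_1 from 4pq^2 - 6pq + 12p + 11q^2 - 4q - 36 → -6pq + 12p + 11q^2 - 4q - 36
  leading term pq: subtract (-6q)·g_1 from -6pq + 12p + 11q^2 - 4q - 36 → 12p + 11q^2 - 4q - 36
  leading term p: subtract (12)·g_1 from 12p + 11q^2 - 4q - 36 → 11q^2 - 4q - 36
  leading term q^2: subtract (11q)·g_2 from 11q^2 - 4q - 36 → 18q - 36
  leading term q: subtract (18)·g_2 from 18q - 36 → 0
  normal form = 0.
Since the normal form is 0, h ∈ I.

4pq^2 - 6pq + 12p + 11q^2 - 4q - 36 lies in I (it reduces to 0).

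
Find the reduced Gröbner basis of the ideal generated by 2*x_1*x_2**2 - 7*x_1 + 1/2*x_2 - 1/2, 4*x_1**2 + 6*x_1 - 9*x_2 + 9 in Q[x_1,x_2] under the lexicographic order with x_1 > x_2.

G = {x_1 + 18/5*x_2**4 - 78/5*x_2**2 - 1/10*x_2 + 121/10, x_2**5 - x_2**4 - 41/6*x_2**3 + 245/36*x_2**2 + 211/18*x_2 - 421/36}

f_1 = 2*x_1*x_2**2 - 7*x_1 + 1/2*x_2 - 1/2, LT = x_1*x_2**2.
f_2 = 4*x_1**2 + 6*x_1 - 9*x_2 + 9, LT = x_1**2.

S(f_1,f_2): lcm = x_1**2*x_2**2. S = -7/2*x_1**2 - 3/2*x_1*x_2**2 + 1/4*x_1*x_2 - 1/4*x_1 + 9/4*x_2**3 - 9/4*x_2**2.
  reduce S modulo (f_1, f_2):
  remainder 1/4*x_1*x_2 - 1/4*x_1 + 9/4*x_2**3 - 9/4*x_2**2 - 15/2*x_2 + 15/2 ≠ 0; add g_3 = 1/4*x_1*x_2 - 1/4*x_1 + 9/4*x_2**3 - 9/4*x_2**2 - 15/2*x_2 + 15/2 to the basis.

S(f_1,g_3): lcm = x_1*x_2**2. S = x_1*x_2 - 7/2*x_1 - 9*x_2**4 + 9*x_2**3 + 30*x_2**2 - 119/4*x_2 - 1/4.
  reduce S modulo (f_1, f_2, g_3):
  remainder -5/2*x_1 - 9*x_2**4 + 39*x_2**2 + 1/4*x_2 - 121/4 ≠ 0; add g_4 = -5/2*x_1 - 9*x_2**4 + 39*x_2**2 + 1/4*x_2 - 121/4 to the basis.

S(f_1,g_4): lcm = x_1*x_2**2. S = -7/2*x_1 - 18/5*x_2**6 + 78/5*x_2**4 + 1/10*x_2**3 - 121/10*x_2**2 + 1/4*x_2 - 1/4.
  reduce S modulo (f_1, f_2, g_3, g_4):
  remainder -18/5*x_2**6 + 141/5*x_2**4 + 1/10*x_2**3 - 667/10*x_2**2 - 1/10*x_2 + 421/10 ≠ 0; add g_5 = -18/5*x_2**6 + 141/5*x_2**4 + 1/10*x_2**3 - 667/10*x_2**2 - 1/10*x_2 + 421/10 to the basis.

S(g_3,g_4): lcm = x_1*x_2. S = -x_1 - 18/5*x_2**5 + 123/5*x_2**3 - 89/10*x_2**2 - 421/10*x_2 + 30.
  reduce S modulo (f_1, f_2, g_3, g_4, g_5):
  remainder -18/5*x_2**5 + 18/5*x_2**4 + 123/5*x_2**3 - 49/2*x_2**2 - 211/5*x_2 + 421/10 ≠ 0; add g_6 = -18/5*x_2**5 + 18/5*x_2**4 + 123/5*x_2**3 - 49/2*x_2**2 - 211/5*x_2 + 421/10 to the basis.

The other S-polynomials (S(f_2,g_3), S(f_2,g_4), S(f_1,g_5), S(f_2,g_5), S(g_3,g_5), S(g_4,g_5), S(f_1,g_6), S(f_2,g_6), S(g_3,g_6), S(g_4,g_6), S(g_5,g_6)) all reduce to 0 modulo the current basis, so we have a Gröbner basis.
Inter-reduce: drop elements whose leading term is divisible by another's, tail-reduce, and make monic.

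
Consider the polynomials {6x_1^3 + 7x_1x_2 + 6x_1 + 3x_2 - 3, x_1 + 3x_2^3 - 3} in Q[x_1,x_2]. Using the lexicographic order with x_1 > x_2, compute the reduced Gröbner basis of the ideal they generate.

f_1 = 6x_1^3 + 7x_1x_2 + 6x_1 + 3x_2 - 3, LT = x_1^3.
f_2 = x_1 + 3x_2^3 - 3, LT = x_1.

S(f_1,f_2): lcm = x_1^3. S = -3x_1^2x_2^3 + 3x_1^2 + 7/6x_1x_2 + x_1 + 1/2x_2 - 1/2.
  leading term x_1^2x_2^3: subtract (-3x_1x_2^3)·f_2 from -3x_1^2x_2^3 + 3x_1^2 + 7/6x_1x_2 + x_1 + 1/2x_2 - 1/2 → 3x_1^2 + 9x_1x_2^6 - 9x_1x_2^3 + 7/6x_1x_2 + x_1 + 1/2x_2 - 1/2
  leading term x_1^2: subtract (3x_1)·f_2 from 3x_1^2 + 9x_1x_2^6 - 9x_1x_2^3 + 7/6x_1x_2 + x_1 + 1/2x_2 - 1/2 → 9x_1x_2^6 - 18x_1x_2^3 + 7/6x_1x_2 + 10x_1 + 1/2x_2 - 1/2
  leading term x_1x_2^6: subtract (9x_2^6)·f_2 from 9x_1x_2^6 - 18x_1x_2^3 + 7/6x_1x_2 + 10x_1 + 1/2x_2 - 1/2 → -18x_1x_2^3 + 7/6x_1x_2 + 10x_1 - 27x_2^9 + 27x_2^6 + 1/2x_2 - 1/2
  leading term x_1x_2^3: subtract (-18x_2^3)·f_2 from -18x_1x_2^3 + 7/6x_1x_2 + 10x_1 - 27x_2^9 + 27x_2^6 + 1/2x_2 - 1/2 → 7/6x_1x_2 + 10x_1 - 27x_2^9 + 81x_2^6 - 54x_2^3 + 1/2x_2 - 1/2
  leading term x_1x_2: subtract (7/6x_2)·f_2 from 7/6x_1x_2 + 10x_1 - 27x_2^9 + 81x_2^6 - 54x_2^3 + 1/2x_2 - 1/2 → 10x_1 - 27x_2^9 + 81x_2^6 - 7/2x_2^4 - 54x_2^3 + 4x_2 - 1/2
  leading term x_1: subtract (10)·f_2 from 10x_1 - 27x_2^9 + 81x_2^6 - 7/2x_2^4 - 54x_2^3 + 4x_2 - 1/2 → -27x_2^9 + 81x_2^6 - 7/2x_2^4 - 84x_2^3 + 4x_2 + 59/2
  leading term x_2^9: no divisor's leading term divides it; move -27x_2^9 to the remainder.
  leading term x_2^6: no divisor's leading term divides it; move 81x_2^6 to the remainder.
  leading term x_2^4: no divisor's leading term divides it; move -7/2x_2^4 to the remainder.
  leading term x_2^3: no divisor's leading term divides it; move -84x_2^3 to the remainder.
  leading term x_2: no divisor's leading term divides it; move 4x_2 to the remainder.
  leading term 1: no divisor's leading term divides it; move 59/2 to the remainder.
  remainder -27x_2^9 + 81x_2^6 - 7/2x_2^4 - 84x_2^3 + 4x_2 + 59/2 ≠ 0; add g_3 = -27x_2^9 + 81x_2^6 - 7/2x_2^4 - 84x_2^3 + 4x_2 + 59/2 to the basis.

The other S-polynomials (S(f_1,g_3), S(f_2,g_3)) all reduce to 0 modulo the current basis, so we have a Gröbner basis.
Inter-reduce: drop elements whose leading term is divisible by another's, tail-reduce, and make monic.

G = {x_1 + 3x_2^3 - 3, x_2^9 - 3x_2^6 + 7/54x_2^4 + 28/9x_2^3 - 4/27x_2 - 59/54}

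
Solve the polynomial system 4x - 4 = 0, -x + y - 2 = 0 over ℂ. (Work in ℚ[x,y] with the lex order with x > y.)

{(1, 3)}

Compute a lex Gröbner basis by Buchberger's algorithm.
f_1 = 4x - 4, LT = x.
f_2 = -x + y - 2, LT = x.

S(f_1,f_2): lcm = x. S = y - 3.
  leading term y: no divisor's leading term divides it; move y to the remainder.
  leading term 1: no divisor's leading term divides it; move -3 to the remainder.
  remainder y - 3 ≠ 0; add h_3 = y - 3 to the basis.

The other S-polynomials (S(f_1,h_3), S(f_2,h_3)) all reduce to 0 modulo the current basis, so we have a Gröbner basis.
Inter-reduce: drop elements whose leading term is divisible by another's, tail-reduce, and make monic.
Reduced Gröbner basis: {x - 1, y - 3}.

Since the basis is lex-ordered, y - 3 is univariate in y. Its roots are {3}. Back-substituting each root into the other basis elements fixes the other coordinates.
  y = 3: the earlier basis element becomes x - 1 = 0, giving x = 1 — point (1, 3).
Each listed point satisfies every original equation (direct substitution).
A lex Gröbner basis triangularizes the system, enabling back-substitution.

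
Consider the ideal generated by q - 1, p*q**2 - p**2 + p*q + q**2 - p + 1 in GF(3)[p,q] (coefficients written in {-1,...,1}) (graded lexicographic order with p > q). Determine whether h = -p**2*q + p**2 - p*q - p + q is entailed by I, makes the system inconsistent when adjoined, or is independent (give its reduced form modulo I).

First compute the reduced Gröbner basis of I by Buchberger's algorithm.
f_1 = q - 1, LT = q.
f_2 = p*q**2 - p**2 + p*q + q**2 - p + 1, LT = p*q**2.

S(f_1,f_2): lcm = p*q**2. S = p**2 + p*q - q**2 + p - 1.
  leading term p**2: no divisor's leading term divides it; move p**2 to the remainder.
  leading term p*q: subtract (p)·f_1 from p*q - q**2 + p - 1 → -q**2 - p - 1
  leading term q**2: subtract (-q)·f_1 from -q**2 - p - 1 → -p - q - 1
  leading term p: no divisor's leading term divides it; move -p to the remainder.
  leading term q: subtract (-1)·f_1 from -q - 1 → 1
  leading term 1: no divisor's leading term divides it; move 1 to the remainder.
  remainder p**2 - p + 1 ≠ 0; add k_3 = p**2 - p + 1 to the basis.

S(f_1,k_3): leading monomials are coprime, so the S-polynomial reduces to 0 (Buchberger's first criterion).
S(f_2,k_3): lcm = p**2*q**2. S = -p**3 + p**2*q - p*q**2 - p**2 - q**2 + p.
  leading term p**3: subtract (-p)·k_3 from -p**3 + p**2*q - p*q**2 - p**2 - q**2 + p → p**2*q - p*q**2 + p**2 - q**2 - p
  leading term p**2*q: subtract (p**2)·f_1 from p**2*q - p*q**2 + p**2 - q**2 - p → -p*q**2 - p**2 - q**2 - p
  leading term p*q**2: subtract (-p*q)·f_1 from -p*q**2 - p**2 - q**2 - p → -p**2 - p*q - q**2 - p
  leading term p**2: subtract (-1)·k_3 from -p**2 - p*q - q**2 - p → -p*q - q**2 + p + 1
  leading term p*q: subtract (-p)·f_1 from -p*q - q**2 + p + 1 → -q**2 + 1
  leading term q**2: subtract (-q)·f_1 from -q**2 + 1 → -q + 1
  leading term q: subtract (-1)·f_1 from -q + 1 → 0
  remainder 0.

Every S-polynomial of the final basis reduces to 0, so we have a Gröbner basis.
Inter-reduce: drop elements whose leading term is divisible by another's, tail-reduce, and make monic.
Reduced Gröbner basis: {p**2 - p + 1, q - 1}.
Label its elements g_1 = p**2 - p + 1, g_2 = q - 1.

Reduce h = -p**2*q + p**2 - p*q - p + q modulo G:
  leading term p**2*q: subtract (-q)·g_1 from -p**2*q + p**2 - p*q - p + q → p**2 + p*q - p - q
  leading term p**2: subtract (1)·g_1 from p**2 + p*q - p - q → p*q - q - 1
  leading term p*q: subtract (p)·g_2 from p*q - q - 1 → p - q - 1
  leading term p: no divisor's leading term divides it; move p to the remainder.
  leading term q: subtract (-1)·g_2 from -q - 1 → 1
  leading term 1: no divisor's leading term divides it; move 1 to the remainder.
  normal form = p + 1.
The normal form is nonzero, so h ∉ I. Since h minus its normal form lies in I, I + (h) = I + (r) where r = p + 1; decide whether this ideal is the whole ring.
Run Buchberger on G together with r (pairs among the g_i already reduce to 0 since G is a Gröbner basis):
g_1 = p**2 - p + 1, LT = p**2.
g_2 = q - 1, LT = q.
r = p + 1, LT = p.

S(g_1,g_2): leading monomials are coprime, so the S-polynomial reduces to 0 (Buchberger's first criterion).
S(g_1,r): lcm = p**2. S = p + 1.
  leading term p: subtract (1)·r from p + 1 → 0
  remainder 0.

S(g_2,r): leading monomials are coprime, so the S-polynomial reduces to 0 (Buchberger's first criterion).
Every S-polynomial of the final basis reduces to 0, so we have a Gröbner basis.
Inter-reduce: drop elements whose leading term is divisible by another's, tail-reduce, and make monic.
Reduced Gröbner basis: {p + 1, q - 1}.
The reduced Gröbner basis of I + (h) is {p + 1, q - 1} ≠ {1}, a proper ideal, so the enlarged system stays consistent: h is independent of I, with normal form p + 1.

-p**2*q + p**2 - p*q - p + q is independent of I; its normal form modulo I is p + 1.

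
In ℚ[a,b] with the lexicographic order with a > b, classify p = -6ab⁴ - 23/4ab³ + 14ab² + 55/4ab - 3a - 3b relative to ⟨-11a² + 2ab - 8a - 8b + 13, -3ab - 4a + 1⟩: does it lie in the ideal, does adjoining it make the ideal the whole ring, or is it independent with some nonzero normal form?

First compute the reduced Gröbner basis of I by Buchberger's algorithm.
f_1 = -11a² + 2ab - 8a - 8b + 13, LT = a².
f_2 = -3ab - 4a + 1, LT = ab.

S(f_1,f_2): lcm = a²b. S = -4/3a² - 2/11ab² + 8/11ab + ⅓a + 8/11b² - 13/11b.
  reduce S modulo (f_1, f_2):
  remainder ⅓a + 8/11b² - 3/11b - 4/3 ≠ 0; add h_3 = ⅓a + 8/11b² - 3/11b - 4/3 to the basis.

S(f_2,h_3): lcm = ab. S = 4/3a - 24/11b³ + 9/11b² + 4b - ⅓.
  reduce S modulo (f_1, f_2, h_3):
  remainder -24/11b³ - 23/11b² + 56/11b + 5 ≠ 0; add h_4 = -24/11b³ - 23/11b² + 56/11b + 5 to the basis.

The other S-polynomials (S(f_1,h_3), S(f_1,h_4), S(f_2,h_4), S(h_3,h_4)) all reduce to 0 modulo the current basis, so we have a Gröbner basis.
Inter-reduce: drop elements whose leading term is divisible by another's, tail-reduce, and make monic.
Reduced Gröbner basis: {a + 24/11b² - 9/11b - 4, b³ + 23/24b² - 7/3b - 55/24}.
Label its elements g_1 = a + 24/11b² - 9/11b - 4, g_2 = b³ + 23/24b² - 7/3b - 55/24.

Reduce p = -6ab⁴ - 23/4ab³ + 14ab² + 55/4ab - 3a - 3b modulo G:
  leading term ab⁴: subtract (-6b⁴)·g_1 from -6ab⁴ - 23/4ab³ + 14ab² + 55/4ab - 3a - 3b → -23/4ab³ + 14ab² + 55/4ab - 3a + 144/11b⁶ - 54/11b⁵ - 24b⁴ - 3b
  leading term ab³: subtract (-23/4b³)·g_1 from -23/4ab³ + 14ab² + 55/4ab - 3a + 144/11b⁶ - 54/11b⁵ - 24b⁴ - 3b → 14ab² + 55/4ab - 3a + 144/11b⁶ + 84/11b⁵ - 1263/44b⁴ - 23b³ - 3b
  leading term ab²: subtract (14b²)·g_1 from 14ab² + 55/4ab - 3a + 144/11b⁶ + 84/11b⁵ - 1263/44b⁴ - 23b³ - 3b → 55/4ab - 3a + 144/11b⁶ + 84/11b⁵ - 237/4b⁴ - 127/11b³ + 56b² - 3b
  leading term ab: subtract (55/4b)·g_1 from 55/4ab - 3a + 144/11b⁶ + 84/11b⁵ - 237/4b⁴ - 127/11b³ + 56b² - 3b → -3a + 144/11b⁶ + 84/11b⁵ - 237/4b⁴ - 457/11b³ + 269/4b² + 52b
  leading term a: subtract (-3)·g_1 from -3a + 144/11b⁶ + 84/11b⁵ - 237/4b⁴ - 457/11b³ + 269/4b² + 52b → 144/11b⁶ + 84/11b⁵ - 237/4b⁴ - 457/11b³ + 3247/44b² + 545/11b - 12
  leading term b⁶: subtract (144/11b³)·g_2 from 144/11b⁶ + 84/11b⁵ - 237/4b⁴ - 457/11b³ + 3247/44b² + 545/11b - 12 → -54/11b⁵ - 1263/44b⁴ - 127/11b³ + 3247/44b² + 545/11b - 12
  leading term b⁵: subtract (-54/11b²)·g_2 from -54/11b⁵ - 1263/44b⁴ - 127/11b³ + 3247/44b² + 545/11b - 12 → -24b⁴ - 23b³ + 688/11b² + 545/11b - 12
  leading term b⁴: subtract (-24b)·g_2 from -24b⁴ - 23b³ + 688/11b² + 545/11b - 12 → 72/11b² - 60/11b - 12
  leading term b²: no divisor's leading term divides it; move 72/11b² to the remainder.
  leading term b: no divisor's leading term divides it; move -60/11b to the remainder.
  leading term 1: no divisor's leading term divides it; move -12 to the remainder.
  normal form = 72/11b² - 60/11b - 12.
The normal form is nonzero, so p ∉ I. Since p minus its normal form lies in I, I + (p) = I + (r) where r = 72/11b² - 60/11b - 12; decide whether this ideal is the whole ring.
Run Buchberger on G together with r (pairs among the g_i already reduce to 0 since G is a Gröbner basis):
g_1 = a + 24/11b² - 9/11b - 4, LT = a.
g_2 = b³ + 23/24b² - 7/3b - 55/24, LT = b³.
r = 72/11b² - 60/11b - 12, LT = b².

S(g_2,r): lcm = b³. S = 43/24b² - ½b - 55/24.
  reduce S modulo (g_1, g_2, r):
  remainder 143/144b + 143/144 ≠ 0; add m_4 = 143/144b + 143/144 to the basis.

The other S-polynomials (S(g_1,g_2), S(g_1,r), S(g_1,m_4), S(g_2,m_4), S(r,m_4)) all reduce to 0 modulo the current basis, so we have a Gröbner basis.
Inter-reduce: drop elements whose leading term is divisible by another's, tail-reduce, and make monic.
Reduced Gröbner basis: {a - 1, b + 1}.
The reduced Gröbner basis of I + (p) is {a - 1, b + 1} ≠ {1}, a proper ideal, so the enlarged system stays consistent: p is independent of I, with normal form 72/11b² - 60/11b - 12.

-6ab⁴ - 23/4ab³ + 14ab² + 55/4ab - 3a - 3b is independent of I; its normal form modulo I is 72/11b² - 60/11b - 12.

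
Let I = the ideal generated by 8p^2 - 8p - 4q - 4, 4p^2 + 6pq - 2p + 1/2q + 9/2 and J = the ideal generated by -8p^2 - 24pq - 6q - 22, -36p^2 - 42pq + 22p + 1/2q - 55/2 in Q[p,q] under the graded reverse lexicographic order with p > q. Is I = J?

Yes, the ideals are equal.

Two ideals are equal iff their reduced Gröbner bases coincide (the reduced basis is unique for a fixed ordering).
Buchberger on the first generating set:
f_1 = 8p^2 - 8p - 4q - 4, LT = p^2.
f_2 = 4p^2 + 6pq - 2p + 1/2q + 9/2, LT = p^2.

S(f_1,f_2): lcm = p^2. S = -3/2pq - 1/2p - 5/8q - 13/8.
  leading term pq: no divisor's leading term divides it; move -3/2pq to the remainder.
  leading term p: no divisor's leading term divides it; move -1/2p to the remainder.
  leading term q: no divisor's leading term divides it; move -5/8q to the remainder.
  leading term 1: no divisor's leading term divides it; move -13/8 to the remainder.
  remainder -3/2pq - 1/2p - 5/8q - 13/8 ≠ 0; add g_3 = -3/2pq - 1/2p - 5/8q - 13/8 to the basis.

S(f_1,g_3): lcm = p^2q. S = -1/3p^2 - 17/12pq - 1/2q^2 - 13/12p - 1/2q.
  leading term p^2: subtract (-1/24)·f_1 from -1/3p^2 - 17/12pq - 1/2q^2 - 13/12p - 1/2q → -17/12pq - 1/2q^2 - 17/12p - 2/3q - 1/6
  leading term pq: subtract (17/18)·g_3 from -17/12pq - 1/2q^2 - 17/12p - 2/3q - 1/6 → -1/2q^2 - 17/18p - 11/144q + 197/144
  leading term q^2: no divisor's leading term divides it; move -1/2q^2 to the remainder.
  leading term p: no divisor's leading term divides it; move -17/18p to the remainder.
  leading term q: no divisor's leading term divides it; move -11/144q to the remainder.
  leading term 1: no divisor's leading term divides it; move 197/144 to the remainder.
  remainder -1/2q^2 - 17/18p - 11/144q + 197/144 ≠ 0; add g_4 = -1/2q^2 - 17/18p - 11/144q + 197/144 to the basis.

S(f_2,g_3): lcm = p^2q. S = 3/2pq^2 - 1/3p^2 - 11/12pq + 1/8q^2 - 13/12p + 9/8q.
  leading term pq^2: subtract (-q)·g_3 from 3/2pq^2 - 1/3p^2 - 11/12pq + 1/8q^2 - 13/12p + 9/8q → -1/3p^2 - 17/12pq - 1/2q^2 - 13/12p - 1/2q
  leading term p^2: subtract (-1/24)·f_1 from -1/3p^2 - 17/12pq - 1/2q^2 - 13/12p - 1/2q → -17/12pq - 1/2q^2 - 17/12p - 2/3q - 1/6
  leading term pq: subtract (17/18)·g_3 from -17/12pq - 1/2q^2 - 17/12p - 2/3q - 1/6 → -1/2q^2 - 17/18p - 11/144q + 197/144
  leading term q^2: subtract (1)·g_4 from -1/2q^2 - 17/18p - 11/144q + 197/144 → 0
  remainder 0.

S(f_1,g_4): leading monomials are coprime, so the S-polynomial reduces to 0 (Buchberger's first criterion).
S(f_2,g_4): leading monomials are coprime, so the S-polynomial reduces to 0 (Buchberger's first criterion).
S(g_3,g_4): lcm = pq^2. S = -17/9p^2 + 13/72pq + 5/12q^2 + 197/72p + 13/12q.
  leading term p^2: subtract (-17/72)·f_1 from -17/9p^2 + 13/72pq + 5/12q^2 + 197/72p + 13/12q → 13/72pq + 5/12q^2 + 61/72p + 5/36q - 17/18
  leading term pq: subtract (-13/108)·g_3 from 13/72pq + 5/12q^2 + 61/72p + 5/36q - 17/18 → 5/12q^2 + 85/108p + 55/864q - 985/864
  leading term q^2: subtract (-5/6)·g_4 from 5/12q^2 + 85/108p + 55/864q - 985/864 → 0
  remainder 0.

Every S-polynomial of the final basis reduces to 0, so we have a Gröbner basis.
Inter-reduce: drop elements whose leading term is divisible by another's, tail-reduce, and make monic.
Reduced Gröbner basis: {p^2 - p - 1/2q - 1/2, pq + 1/3p + 5/12q + 13/12, q^2 + 17/9p + 11/72q - 197/72}.

Buchberger on the second generating set:
h_1 = -8p^2 - 24pq - 6q - 22, LT = p^2.
h_2 = -36p^2 - 42pq + 22p + 1/2q - 55/2, LT = p^2.

S(h_1,h_2): lcm = p^2. S = 11/6pq + 11/18p + 55/72q + 143/72.
  leading term pq: no divisor's leading term divides it; move 11/6pq to the remainder.
  leading term p: no divisor's leading term divides it; move 11/18p to the remainder.
  leading term q: no divisor's leading term divides it; move 55/72q to the remainder.
  leading term 1: no divisor's leading term divides it; move 143/72 to the remainder.
  remainder 11/6pq + 11/18p + 55/72q + 143/72 ≠ 0; add k_3 = 11/6pq + 11/18p + 55/72q + 143/72 to the basis.

S(h_1,k_3): lcm = p^2q. S = 3pq^2 - 1/3p^2 - 5/12pq + 3/4q^2 - 13/12p + 11/4q.
  leading term pq^2: subtract (18/11q)·k_3 from 3pq^2 - 1/3p^2 - 5/12pq + 3/4q^2 - 13/12p + 11/4q → -1/3p^2 - 17/12pq - 1/2q^2 - 13/12p - 1/2q
  leading term p^2: subtract (1/24)·h_1 from -1/3p^2 - 17/12pq - 1/2q^2 - 13/12p - 1/2q → -5/12pq - 1/2q^2 - 13/12p - 1/4q + 11/12
  leading term pq: subtract (-5/22)·k_3 from -5/12pq - 1/2q^2 - 13/12p - 1/4q + 11/12 → -1/2q^2 - 17/18p - 11/144q + 197/144
  leading term q^2: no divisor's leading term divides it; move -1/2q^2 to the remainder.
  leading term p: no divisor's leading term divides it; move -17/18p to the remainder.
  leading term q: no divisor's leading term divides it; move -11/144q to the remainder.
  leading term 1: no divisor's leading term divides it; move 197/144 to the remainder.
  remainder -1/2q^2 - 17/18p - 11/144q + 197/144 ≠ 0; add k_4 = -1/2q^2 - 17/18p - 11/144q + 197/144 to the basis.

S(h_2,k_3): lcm = p^2q. S = 7/6pq^2 - 1/3p^2 - 37/36pq - 1/72q^2 - 13/12p + 55/72q.
  leading term pq^2: subtract (7/11q)·k_3 from 7/6pq^2 - 1/3p^2 - 37/36pq - 1/72q^2 - 13/12p + 55/72q → -1/3p^2 - 17/12pq - 1/2q^2 - 13/12p - 1/2q
  leading term p^2: subtract (1/24)·h_1 from -1/3p^2 - 17/12pq - 1/2q^2 - 13/12p - 1/2q → -5/12pq - 1/2q^2 - 13/12p - 1/4q + 11/12
  leading term pq: subtract (-5/22)·k_3 from -5/12pq - 1/2q^2 - 13/12p - 1/4q + 11/12 → -1/2q^2 - 17/18p - 11/144q + 197/144
  leading term q^2: subtract (1)·k_4 from -1/2q^2 - 17/18p - 11/144q + 197/144 → 0
  remainder 0.

S(h_1,k_4): leading monomials are coprime, so the S-polynomial reduces to 0 (Buchberger's first criterion).
S(h_2,k_4): leading monomials are coprime, so the S-polynomial reduces to 0 (Buchberger's first criterion).
S(k_3,k_4): lcm = pq^2. S = -17/9p^2 + 13/72pq + 5/12q^2 + 197/72p + 13/12q.
  leading term p^2: subtract (17/72)·h_1 from -17/9p^2 + 13/72pq + 5/12q^2 + 197/72p + 13/12q → 421/72pq + 5/12q^2 + 197/72p + 5/2q + 187/36
  leading term pq: subtract (421/132)·k_3 from 421/72pq + 5/12q^2 + 197/72p + 5/2q + 187/36 → 5/12q^2 + 85/108p + 55/864q - 985/864
  leading term q^2: subtract (-5/6)·k_4 from 5/12q^2 + 85/108p + 55/864q - 985/864 → 0
  remainder 0.

Every S-polynomial of the final basis reduces to 0, so we have a Gröbner basis.
Inter-reduce: drop elements whose leading term is divisible by another's, tail-reduce, and make monic.
Reduced Gröbner basis: {p^2 - p - 1/2q - 1/2, pq + 1/3p + 5/12q + 13/12, q^2 + 17/9p + 11/72q - 197/72}.

Same reduced basis, so the two generating sets span the same ideal.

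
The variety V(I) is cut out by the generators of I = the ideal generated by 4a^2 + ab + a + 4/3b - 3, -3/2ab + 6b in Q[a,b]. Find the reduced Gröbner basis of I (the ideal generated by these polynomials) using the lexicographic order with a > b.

G = {a^2 + 1/4a + 4/3b - 3/4, ab - 4b, b^2 + 195/16b}

f_1 = 4a^2 + ab + a + 4/3b - 3, LT = a^2.
f_2 = -3/2ab + 6b, LT = ab.

S(f_1,f_2): lcm = a^2b. S = 1/4ab^2 + 17/4ab + 1/3b^2 - 3/4b.
  leading term ab^2: subtract (-1/6b)·f_2 from 1/4ab^2 + 17/4ab + 1/3b^2 - 3/4b → 17/4ab + 4/3b^2 - 3/4b
  leading term ab: subtract (-17/6)·f_2 from 17/4ab + 4/3b^2 - 3/4b → 4/3b^2 + 65/4b
  leading term b^2: no divisor's leading term divides it; move 4/3b^2 to the remainder.
  leading term b: no divisor's leading term divides it; move 65/4b to the remainder.
  remainder 4/3b^2 + 65/4b ≠ 0; add g_3 = 4/3b^2 + 65/4b to the basis.

The other S-polynomials (S(f_1,g_3), S(f_2,g_3)) all reduce to 0 modulo the current basis, so we have a Gröbner basis.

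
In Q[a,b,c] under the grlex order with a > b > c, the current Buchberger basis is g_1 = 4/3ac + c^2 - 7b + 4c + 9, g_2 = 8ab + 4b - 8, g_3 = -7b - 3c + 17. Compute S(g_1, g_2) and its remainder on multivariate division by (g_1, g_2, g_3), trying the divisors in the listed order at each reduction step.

lcm(LM(g_1), LM(g_2)) = abc.
S = (lcm/LT(g_1))·g_1 − (lcm/LT(g_2))·g_2 = 3/4bc^2 - 21/4b^2 + 5/2bc + 27/4b + c.
Reduce S modulo (g_1, g_2, g_3) in that order:
  leading term bc^2: subtract (-3/28c^2)·g_3 from 3/4bc^2 - 21/4b^2 + 5/2bc + 27/4b + c → -9/28c^3 - 21/4b^2 + 5/2bc + 51/28c^2 + 27/4b + c
  leading term c^3: no divisor's leading term divides it; move -9/28c^3 to the remainder.
  leading term b^2: subtract (3/4b)·g_3 from -21/4b^2 + 5/2bc + 51/28c^2 + 27/4b + c → 19/4bc + 51/28c^2 - 6b + c
  leading term bc: subtract (-19/28c)·g_3 from 19/4bc + 51/28c^2 - 6b + c → -3/14c^2 - 6b + 351/28c
  leading term c^2: no divisor's leading term divides it; move -3/14c^2 to the remainder.
  leading term b: subtract (6/7)·g_3 from -6b + 351/28c → 423/28c - 102/7
  leading term c: no divisor's leading term divides it; move 423/28c to the remainder.
  leading term 1: no divisor's leading term divides it; move -102/7 to the remainder.
The remainder -9/28c^3 - 3/14c^2 + 423/28c - 102/7 is nonzero, so it would be added as the next basis element.

S(g_1, g_2) = 3/4bc^2 - 21/4b^2 + 5/2bc + 27/4b + c; remainder on division = -9/28c^3 - 3/14c^2 + 423/28c - 102/7.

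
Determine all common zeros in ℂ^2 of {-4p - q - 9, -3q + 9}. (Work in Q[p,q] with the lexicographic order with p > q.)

{(-3, 3)}

Compute a lex Gröbner basis by Buchberger's algorithm.
f_1 = -4p - q - 9, LT = p.
f_2 = -3q + 9, LT = q.

S(f_1,f_2): leading monomials are coprime, so the S-polynomial reduces to 0 (Buchberger's first criterion).
Every S-polynomial of the final basis reduces to 0, so we have a Gröbner basis.
Inter-reduce: drop elements whose leading term is divisible by another's, tail-reduce, and make monic.
Reduced Gröbner basis: {p + 3, q - 3}.

The lex basis is triangular: the last element involves only q. Solving q - 3 = 0 gives q ∈ {3}; substituting each value into the earlier elements determines the remaining variables.
  q = 3: the earlier basis element becomes p + 3 = 0, giving p = -3 — point (-3, 3).
Substituting each solution back into the original system confirms all equations vanish.
This is the nonlinear analogue of row-reducing a linear system.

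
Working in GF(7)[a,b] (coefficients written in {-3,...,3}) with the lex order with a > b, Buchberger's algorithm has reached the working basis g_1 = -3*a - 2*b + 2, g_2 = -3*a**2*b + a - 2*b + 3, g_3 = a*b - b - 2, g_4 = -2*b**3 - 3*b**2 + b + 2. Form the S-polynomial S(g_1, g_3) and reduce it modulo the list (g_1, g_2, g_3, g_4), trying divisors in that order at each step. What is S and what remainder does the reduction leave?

lcm(LM(g_1), LM(g_3)) = a*b.
S = (lcm/LT(g_1))·g_1 − (lcm/LT(g_3))·g_3 = 3*b**2 - 2*b + 2.
Reduce S modulo (g_1, g_2, g_3, g_4) in that order:
  leading term b**2: no divisor's leading term divides it; move 3*b**2 to the remainder.
  leading term b: no divisor's leading term divides it; move -2*b to the remainder.
  leading term 1: no divisor's leading term divides it; move 2 to the remainder.
The remainder 3*b**2 - 2*b + 2 is nonzero, so it would be added as the next basis element.

S(g_1, g_3) = 3*b**2 - 2*b + 2; remainder on division = 3*b**2 - 2*b + 2.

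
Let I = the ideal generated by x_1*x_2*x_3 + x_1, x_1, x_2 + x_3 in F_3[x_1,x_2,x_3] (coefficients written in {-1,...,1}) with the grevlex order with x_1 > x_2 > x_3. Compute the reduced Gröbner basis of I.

G = {x_1, x_2 + x_3}

This is the nonlinear analogue of row-reducing a linear system.

f_1 = x_1*x_2*x_3 + x_1, LT = x_1*x_2*x_3.
f_2 = x_1, LT = x_1.
f_3 = x_2 + x_3, LT = x_2.

The S-polynomials (S(f_1,f_2), S(f_1,f_3), S(f_2,f_3)) all reduce to 0 modulo the current basis, so we have a Gröbner basis.
Inter-reduce: drop elements whose leading term is divisible by another's, tail-reduce, and make monic.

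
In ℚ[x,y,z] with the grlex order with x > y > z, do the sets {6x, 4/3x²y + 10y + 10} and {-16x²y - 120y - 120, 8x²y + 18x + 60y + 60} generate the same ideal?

Yes, the ideals are equal.

Since reduced Gröbner bases are canonical representatives of ideals under a given ordering, it suffices to compute and compare them.
Buchberger on the first generating set:
f_1 = 6x, LT = x.
f_2 = 4/3x²y + 10y + 10, LT = x²y.

S(f_1,f_2): lcm = x²y. S = -15/2y - 15/2.
  leading term y: no divisor's leading term divides it; move -15/2y to the remainder.
  leading term 1: no divisor's leading term divides it; move -15/2 to the remainder.
  remainder -15/2y - 15/2 ≠ 0; add g_3 = -15/2y - 15/2 to the basis.

The other S-polynomials (S(f_1,g_3), S(f_2,g_3)) all reduce to 0 modulo the current basis, so we have a Gröbner basis.
Inter-reduce: drop elements whose leading term is divisible by another's, tail-reduce, and make monic.
Reduced Gröbner basis: {x, y + 1}.

Buchberger on the second generating set:
h_1 = -16x²y - 120y - 120, LT = x²y.
h_2 = 8x²y + 18x + 60y + 60, LT = x²y.

S(h_1,h_2): lcm = x²y. S = -9/4x.
  leading term x: no divisor's leading term divides it; move -9/4x to the remainder.
  remainder -9/4x ≠ 0; add k_3 = -9/4x to the basis.

S(h_1,k_3): lcm = x²y. S = 15/2y + 15/2.
  leading term y: no divisor's leading term divides it; move 15/2y to the remainder.
  leading term 1: no divisor's leading term divides it; move 15/2 to the remainder.
  remainder 15/2y + 15/2 ≠ 0; add k_4 = 15/2y + 15/2 to the basis.

The other S-polynomials (S(h_2,k_3), S(h_1,k_4), S(h_2,k_4), S(k_3,k_4)) all reduce to 0 modulo the current basis, so we have a Gröbner basis.
Inter-reduce: drop elements whose leading term is divisible by another's, tail-reduce, and make monic.
Reduced Gröbner basis: {x, y + 1}.

These coincide, so the ideals are equal.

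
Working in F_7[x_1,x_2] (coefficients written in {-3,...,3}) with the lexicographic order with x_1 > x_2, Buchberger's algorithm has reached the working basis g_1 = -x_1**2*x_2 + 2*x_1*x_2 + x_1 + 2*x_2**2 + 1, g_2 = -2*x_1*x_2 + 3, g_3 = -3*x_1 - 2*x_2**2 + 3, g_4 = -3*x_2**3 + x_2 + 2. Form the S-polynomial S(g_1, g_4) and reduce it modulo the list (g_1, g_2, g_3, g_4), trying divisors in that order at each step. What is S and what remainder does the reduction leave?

lcm(LM(g_1), LM(g_4)) = x_1**2*x_2**3.
S = (lcm/LT(g_1))·g_1 − (lcm/LT(g_4))·g_4 = -2*x_1**2*x_2 + 3*x_1**2 - 2*x_1*x_2**3 - x_1*x_2**2 - 2*x_2**4 - x_2**2.
Reduce S modulo (g_1, g_2, g_3, g_4) in that order:
  leading term x_1**2*x_2: subtract (2)·g_1 from -2*x_1**2*x_2 + 3*x_1**2 - 2*x_1*x_2**3 - x_1*x_2**2 - 2*x_2**4 - x_2**2 → 3*x_1**2 - 2*x_1*x_2**3 - x_1*x_2**2 + 3*x_1*x_2 - 2*x_1 - 2*x_2**4 + 2*x_2**2 - 2
  leading term x_1**2: subtract (-x_1)·g_3 from 3*x_1**2 - 2*x_1*x_2**3 - x_1*x_2**2 + 3*x_1*x_2 - 2*x_1 - 2*x_2**4 + 2*x_2**2 - 2 → -2*x_1*x_2**3 - 3*x_1*x_2**2 + 3*x_1*x_2 + x_1 - 2*x_2**4 + 2*x_2**2 - 2
  leading term x_1*x_2**3: subtract (x_2**2)·g_2 from -2*x_1*x_2**3 - 3*x_1*x_2**2 + 3*x_1*x_2 + x_1 - 2*x_2**4 + 2*x_2**2 - 2 → -3*x_1*x_2**2 + 3*x_1*x_2 + x_1 - 2*x_2**4 - x_2**2 - 2
  leading term x_1*x_2**2: subtract (-2*x_2)·g_2 from -3*x_1*x_2**2 + 3*x_1*x_2 + x_1 - 2*x_2**4 - x_2**2 - 2 → 3*x_1*x_2 + x_1 - 2*x_2**4 - x_2**2 - x_2 - 2
  leading term x_1*x_2: subtract (2)·g_2 from 3*x_1*x_2 + x_1 - 2*x_2**4 - x_2**2 - x_2 - 2 → x_1 - 2*x_2**4 - x_2**2 - x_2 - 1
  leading term x_1: subtract (2)·g_3 from x_1 - 2*x_2**4 - x_2**2 - x_2 - 1 → -2*x_2**4 + 3*x_2**2 - x_2
  leading term x_2**4: subtract (3*x_2)·g_4 from -2*x_2**4 + 3*x_2**2 - x_2 → 0
The remainder is 0, so this S-polynomial contributes no new basis element.

S(g_1, g_4) = -2*x_1**2*x_2 + 3*x_1**2 - 2*x_1*x_2**3 - x_1*x_2**2 - 2*x_2**4 - x_2**2; remainder on division = 0.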